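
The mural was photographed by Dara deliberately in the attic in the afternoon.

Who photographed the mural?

Dara

'Dara' marks the agent of the photographing event.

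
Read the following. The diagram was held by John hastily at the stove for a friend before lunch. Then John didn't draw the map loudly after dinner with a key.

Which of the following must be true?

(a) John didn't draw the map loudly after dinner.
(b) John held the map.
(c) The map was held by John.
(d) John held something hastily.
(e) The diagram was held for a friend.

(a) Not entailed — dropping 'with a key' under negation is not valid — the original leaves open that John drew the map some other way.
(b) Not entailed — John held the diagram, not the map; the map belongs to the drawing event.
(c) Not entailed — John held the diagram, not the map; the map belongs to the drawing event.
(d) Entailed — the original entails any weakening of itself; this just drops 'before lunch', 'at the stove', 'for a friend' and generalizes the patient.
(e) Entailed — every conjunct here is already in the original holding event.

(d), (e)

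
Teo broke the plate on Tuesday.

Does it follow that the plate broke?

'Teo broke the plate' is the causative; it entails the inchoative 'the plate broke'.

yes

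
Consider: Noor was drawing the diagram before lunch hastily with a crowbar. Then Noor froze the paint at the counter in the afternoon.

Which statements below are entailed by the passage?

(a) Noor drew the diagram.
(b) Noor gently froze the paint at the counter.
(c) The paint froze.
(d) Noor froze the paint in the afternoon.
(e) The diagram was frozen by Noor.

(a) Not entailed — 'was drawing' is progressive on an accomplishment; it does not entail the completed 'drew'.
(b) Not entailed — 'gently' adds information not in the original event.
(c) Entailed — 'Noor froze the paint' is causative; it entails the inchoative 'the paint froze'.
(d) Entailed — dropping 'at the counter' leaves a sub-description the original still satisfies.
(e) Not entailed — Noor froze the paint, not the diagram; the diagram belongs to the drawing event.

(c), (d)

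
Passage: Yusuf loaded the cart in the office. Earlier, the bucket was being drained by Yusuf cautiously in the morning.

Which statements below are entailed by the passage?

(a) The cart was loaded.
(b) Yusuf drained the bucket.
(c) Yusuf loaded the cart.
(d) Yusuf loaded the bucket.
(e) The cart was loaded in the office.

(a), (c), (e)

(a) Entailed — this follows by dropping conjuncts from the loading event's description.
(b) Not entailed — 'was draining' is progressive on an accomplishment; it does not entail the completed 'drained'.
(c) Entailed — this follows by dropping conjuncts from the loading event's description.
(d) Not entailed — Yusuf loaded the cart, not the bucket; the bucket belongs to the draining event.
(e) Entailed — the original entails any weakening of itself; this just generalizes the agent.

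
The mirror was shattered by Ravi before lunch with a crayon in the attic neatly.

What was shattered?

'the mirror' marks the patient of the shattering event.

the mirror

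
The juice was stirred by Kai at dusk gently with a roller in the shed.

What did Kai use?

'with a roller' marks the instrument of the stirring event.

a roller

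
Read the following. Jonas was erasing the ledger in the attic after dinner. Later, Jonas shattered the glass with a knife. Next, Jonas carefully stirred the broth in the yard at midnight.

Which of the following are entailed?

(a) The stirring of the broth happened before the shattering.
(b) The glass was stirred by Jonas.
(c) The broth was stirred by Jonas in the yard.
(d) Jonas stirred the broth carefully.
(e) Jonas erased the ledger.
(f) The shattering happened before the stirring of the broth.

(a) Not entailed — the narrative places the shattering before the stirring, not after.
(b) Not entailed — Jonas stirred the broth, not the glass; the glass belongs to the shattering event.
(c) Entailed — this follows by dropping conjuncts from the stirring event's description.
(d) Entailed — dropping 'at midnight', 'in the yard' leaves a sub-description the original still satisfies.
(e) Not entailed — 'was erasing' is progressive on an accomplishment; it does not entail the completed 'erased'.
(f) Entailed — the narrative places the shattering before the stirring.

(c), (d), (f)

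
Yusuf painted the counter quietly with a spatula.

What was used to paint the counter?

'with a spatula' marks the instrument of the painting event.

a spatula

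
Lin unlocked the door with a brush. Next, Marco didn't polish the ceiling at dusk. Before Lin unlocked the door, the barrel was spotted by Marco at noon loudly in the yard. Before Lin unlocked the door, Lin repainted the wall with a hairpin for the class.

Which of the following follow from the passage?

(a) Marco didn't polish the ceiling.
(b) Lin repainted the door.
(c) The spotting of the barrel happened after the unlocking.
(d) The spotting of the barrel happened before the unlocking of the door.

(a) Not entailed — dropping 'at dusk' under negation is not valid — the original leaves open that Marco polished the ceiling some other way.
(b) Not entailed — Lin repainted the wall, not the door; the door belongs to the unlocking event.
(c) Not entailed — the narrative places the spotting before the unlocking, not after.
(d) Entailed — the narrative places the spotting before the unlocking.

(d)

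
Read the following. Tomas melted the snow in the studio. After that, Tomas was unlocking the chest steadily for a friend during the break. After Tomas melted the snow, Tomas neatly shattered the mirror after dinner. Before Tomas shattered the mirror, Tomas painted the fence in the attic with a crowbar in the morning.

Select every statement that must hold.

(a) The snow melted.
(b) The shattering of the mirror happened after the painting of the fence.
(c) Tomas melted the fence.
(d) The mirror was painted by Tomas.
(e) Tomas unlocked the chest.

(a) Entailed — 'Tomas melted the snow' is causative; it entails the inchoative 'the snow melted'.
(b) Entailed — the narrative places the painting before the shattering.
(c) Not entailed — Tomas melted the snow, not the fence; the fence belongs to the painting event.
(d) Not entailed — Tomas painted the fence, not the mirror; the mirror belongs to the shattering event.
(e) Not entailed — 'was unlocking' is progressive on an accomplishment; it does not entail the completed 'unlocked'.

(a), (b)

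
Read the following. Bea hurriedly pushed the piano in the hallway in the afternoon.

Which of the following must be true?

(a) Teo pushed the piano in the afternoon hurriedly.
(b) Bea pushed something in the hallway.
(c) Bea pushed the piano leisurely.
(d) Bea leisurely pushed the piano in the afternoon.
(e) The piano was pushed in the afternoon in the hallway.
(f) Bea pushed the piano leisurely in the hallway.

(a) Not entailed — the passage has Bea pushing the piano, not Teo.
(b) Entailed — every conjunct here is already in the original pushing event.
(c) Not entailed — 'leisurely' adds a manner not in (and inconsistent with) the original.
(d) Not entailed — 'leisurely' adds a manner not in (and inconsistent with) the original.
(e) Entailed — every conjunct here is already in the original pushing event.
(f) Not entailed — 'leisurely' adds a manner not in (and inconsistent with) the original.

(b), (e)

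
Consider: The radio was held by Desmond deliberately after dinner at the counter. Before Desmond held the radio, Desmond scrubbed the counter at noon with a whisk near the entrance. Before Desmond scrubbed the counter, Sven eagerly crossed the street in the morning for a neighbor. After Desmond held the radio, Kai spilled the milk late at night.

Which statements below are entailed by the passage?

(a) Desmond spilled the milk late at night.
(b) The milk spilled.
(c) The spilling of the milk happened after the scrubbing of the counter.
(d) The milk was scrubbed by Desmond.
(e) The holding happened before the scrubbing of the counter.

(a) Not entailed — the passage has Kai spilling the milk, not Desmond.
(b) Entailed — 'Kai spilled the milk' is causative; it entails the inchoative 'the milk spilled'.
(c) Entailed — the narrative places the scrubbing before the spilling.
(d) Not entailed — Desmond scrubbed the counter, not the milk; the milk belongs to the spilling event.
(e) Not entailed — the narrative places the scrubbing before the holding, not after.

(b), (c)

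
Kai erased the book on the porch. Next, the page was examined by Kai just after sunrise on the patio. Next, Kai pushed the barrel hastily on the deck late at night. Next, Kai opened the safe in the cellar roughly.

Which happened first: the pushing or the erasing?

The connectives place the erasing before the pushing.

the erasing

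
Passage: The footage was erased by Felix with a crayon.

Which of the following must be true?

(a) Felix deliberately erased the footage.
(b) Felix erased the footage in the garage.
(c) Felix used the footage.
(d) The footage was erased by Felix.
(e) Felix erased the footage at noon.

(a) Not entailed — 'deliberately' adds information not in the original event.
(b) Not entailed — 'in the garage' adds information not in the original event.
(c) Not entailed — the footage is the patient, not an instrument — Felix used a crayon.
(d) Entailed — dropping 'with a crayon' leaves a sub-description the original still satisfies.
(e) Not entailed — 'at noon' adds information not in the original event.

(d)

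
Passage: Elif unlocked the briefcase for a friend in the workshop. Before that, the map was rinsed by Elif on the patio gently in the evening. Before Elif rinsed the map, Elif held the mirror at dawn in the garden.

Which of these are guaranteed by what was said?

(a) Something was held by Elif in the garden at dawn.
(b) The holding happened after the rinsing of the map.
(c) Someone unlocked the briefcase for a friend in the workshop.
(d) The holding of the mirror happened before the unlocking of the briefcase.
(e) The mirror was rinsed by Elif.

(a) Entailed — the original entails any weakening of itself; this just generalizes the patient.
(b) Not entailed — the narrative places the holding before the rinsing, not after.
(c) Entailed — every conjunct here is already in the original unlocking event.
(d) Entailed — the narrative places the holding before the unlocking.
(e) Not entailed — Elif rinsed the map, not the mirror; the mirror belongs to the holding event.

(a), (c), (d)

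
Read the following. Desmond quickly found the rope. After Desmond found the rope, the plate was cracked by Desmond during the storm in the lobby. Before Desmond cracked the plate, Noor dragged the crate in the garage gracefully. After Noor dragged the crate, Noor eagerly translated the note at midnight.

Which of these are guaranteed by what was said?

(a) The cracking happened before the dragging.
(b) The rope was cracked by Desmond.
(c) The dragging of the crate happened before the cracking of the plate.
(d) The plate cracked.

(a) Not entailed — the narrative places the dragging before the cracking, not after.
(b) Not entailed — Desmond cracked the plate, not the rope; the rope belongs to the finding event.
(c) Entailed — the narrative places the dragging before the cracking.
(d) Entailed — 'Desmond cracked the plate' is causative; it entails the inchoative 'the plate cracked'.

(c), (d)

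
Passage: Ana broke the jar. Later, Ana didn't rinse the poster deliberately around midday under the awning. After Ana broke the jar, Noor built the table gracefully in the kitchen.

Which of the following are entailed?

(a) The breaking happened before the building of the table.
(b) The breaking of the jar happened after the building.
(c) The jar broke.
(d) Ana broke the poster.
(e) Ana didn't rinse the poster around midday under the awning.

(a), (c)

(a) Entailed — the narrative places the breaking before the building.
(b) Not entailed — the narrative places the breaking before the building, not after.
(c) Entailed — 'Ana broke the jar' is causative; it entails the inchoative 'the jar broke'.
(d) Not entailed — Ana broke the jar, not the poster; the poster belongs to the rinsing event.
(e) Not entailed — dropping 'deliberately' under negation is not valid — the original leaves open that Ana rinsed the poster some other way.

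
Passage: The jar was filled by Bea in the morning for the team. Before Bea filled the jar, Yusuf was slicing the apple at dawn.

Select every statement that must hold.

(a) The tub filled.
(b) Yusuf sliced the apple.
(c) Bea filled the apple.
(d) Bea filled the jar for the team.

(d)

(a) Not entailed — the jar is what filled, not the tub.
(b) Not entailed — 'was slicing' is progressive on an accomplishment; it does not entail the completed 'sliced'.
(c) Not entailed — Bea filled the jar, not the apple; the apple belongs to the slicing event.
(d) Entailed — this follows by dropping conjuncts from the filling event's description.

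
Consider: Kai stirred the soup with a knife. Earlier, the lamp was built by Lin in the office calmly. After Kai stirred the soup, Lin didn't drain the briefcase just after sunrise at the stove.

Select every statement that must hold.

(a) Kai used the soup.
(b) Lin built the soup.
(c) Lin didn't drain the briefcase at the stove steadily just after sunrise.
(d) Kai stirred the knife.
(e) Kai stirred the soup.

(c), (e)

(a) Not entailed — the soup is the patient, not an instrument — Kai used a knife.
(b) Not entailed — Lin built the lamp, not the soup; the soup belongs to the stirring event.
(c) Entailed — under negation, adding a further restriction is entailed: if no such draining event occurred, none occurred steadily either.
(d) Not entailed — the knife is the instrument, not what was stirred.
(e) Entailed — this follows by dropping conjuncts from the stirring event's description.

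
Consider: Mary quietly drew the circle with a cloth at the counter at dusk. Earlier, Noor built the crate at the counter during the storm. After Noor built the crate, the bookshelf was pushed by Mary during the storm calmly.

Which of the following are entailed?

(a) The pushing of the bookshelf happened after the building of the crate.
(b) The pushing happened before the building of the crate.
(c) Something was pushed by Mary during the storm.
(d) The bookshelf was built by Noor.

(a) Entailed — the narrative places the building before the pushing.
(b) Not entailed — the narrative places the building before the pushing, not after.
(c) Entailed — every conjunct here is already in the original pushing event.
(d) Not entailed — Noor built the crate, not the bookshelf; the bookshelf belongs to the pushing event.

(a), (c)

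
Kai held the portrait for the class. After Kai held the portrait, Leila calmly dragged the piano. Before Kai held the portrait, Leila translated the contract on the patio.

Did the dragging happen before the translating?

no

The narrative orders the translating before the dragging.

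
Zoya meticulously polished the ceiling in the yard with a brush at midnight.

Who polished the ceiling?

'Zoya' marks the agent of the polishing event.

Zoya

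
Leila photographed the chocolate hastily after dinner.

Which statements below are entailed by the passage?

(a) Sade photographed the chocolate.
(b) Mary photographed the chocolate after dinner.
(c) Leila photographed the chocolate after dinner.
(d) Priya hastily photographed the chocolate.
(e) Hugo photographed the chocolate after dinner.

(a) Not entailed — the passage has Leila photographing the chocolate, not Sade.
(b) Not entailed — the passage has Leila photographing the chocolate, not Mary.
(c) Entailed — dropping 'hastily' leaves a sub-description the original still satisfies.
(d) Not entailed — the passage has Leila photographing the chocolate, not Priya.
(e) Not entailed — the passage has Leila photographing the chocolate, not Hugo.

(c)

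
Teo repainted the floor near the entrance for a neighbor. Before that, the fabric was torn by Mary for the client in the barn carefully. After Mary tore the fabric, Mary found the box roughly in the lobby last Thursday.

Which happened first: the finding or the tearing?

the tearing

The connectives place the tearing before the finding.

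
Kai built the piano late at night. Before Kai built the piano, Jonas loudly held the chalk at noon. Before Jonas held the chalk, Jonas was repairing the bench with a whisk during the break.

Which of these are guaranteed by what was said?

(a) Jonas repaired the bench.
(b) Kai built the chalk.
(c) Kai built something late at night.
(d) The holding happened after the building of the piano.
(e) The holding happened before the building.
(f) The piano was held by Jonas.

(a) Not entailed — 'was repairing' is progressive on an accomplishment; it does not entail the completed 'repaired'.
(b) Not entailed — Kai built the piano, not the chalk; the chalk belongs to the holding event.
(c) Entailed — generalizing the patient leaves a sub-description the original still satisfies.
(d) Not entailed — the narrative places the holding before the building, not after.
(e) Entailed — the narrative places the holding before the building.
(f) Not entailed — Jonas held the chalk, not the piano; the piano belongs to the building event.

(c), (e)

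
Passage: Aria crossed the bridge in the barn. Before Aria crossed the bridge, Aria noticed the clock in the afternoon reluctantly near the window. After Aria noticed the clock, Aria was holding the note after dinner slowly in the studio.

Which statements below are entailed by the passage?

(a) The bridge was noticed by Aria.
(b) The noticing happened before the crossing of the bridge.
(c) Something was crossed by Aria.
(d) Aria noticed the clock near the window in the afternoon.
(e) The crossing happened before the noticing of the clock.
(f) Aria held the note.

(a) Not entailed — Aria noticed the clock, not the bridge; the bridge belongs to the crossing event.
(b) Entailed — the narrative places the noticing before the crossing.
(c) Entailed — dropping 'in the barn' and generalizing the patient leaves a sub-description the original still satisfies.
(d) Entailed — the original entails any weakening of itself; this just drops 'reluctantly'.
(e) Not entailed — the narrative places the noticing before the crossing, not after.
(f) Entailed — 'hold' is an activity; 'was holding' entails that some holding happened, so 'held' holds.

(b), (c), (d), (f)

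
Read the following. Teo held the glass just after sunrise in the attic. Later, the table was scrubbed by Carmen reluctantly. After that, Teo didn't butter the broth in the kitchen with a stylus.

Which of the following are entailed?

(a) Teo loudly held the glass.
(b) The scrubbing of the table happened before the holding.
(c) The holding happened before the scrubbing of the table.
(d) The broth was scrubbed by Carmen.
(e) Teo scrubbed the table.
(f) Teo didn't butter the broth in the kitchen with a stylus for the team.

(a) Not entailed — 'loudly' adds information not in the original event.
(b) Not entailed — the narrative places the holding before the scrubbing, not after.
(c) Entailed — the narrative places the holding before the scrubbing.
(d) Not entailed — Carmen scrubbed the table, not the broth; the broth belongs to the buttering event.
(e) Not entailed — the passage has Carmen scrubbing the table, not Teo.
(f) Entailed — under negation, adding a further restriction is entailed: if no such buttering event occurred, none occurred for the team either.

(c), (f)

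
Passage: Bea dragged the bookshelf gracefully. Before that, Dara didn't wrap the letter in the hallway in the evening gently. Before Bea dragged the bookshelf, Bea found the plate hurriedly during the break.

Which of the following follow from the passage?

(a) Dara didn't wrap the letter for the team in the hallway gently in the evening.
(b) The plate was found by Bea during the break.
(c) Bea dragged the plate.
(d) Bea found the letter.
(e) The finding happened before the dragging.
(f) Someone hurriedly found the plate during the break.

(a) Entailed — under negation, adding a further restriction is entailed: if no such wrapping event occurred, none occurred for the team either.
(b) Entailed — this follows by dropping conjuncts from the finding event's description.
(c) Not entailed — Bea dragged the bookshelf, not the plate; the plate belongs to the finding event.
(d) Not entailed — Bea found the plate, not the letter; the letter belongs to the wrapping event.
(e) Entailed — the narrative places the finding before the dragging.
(f) Entailed — generalizing the agent leaves a sub-description the original still satisfies.

(a), (b), (e), (f)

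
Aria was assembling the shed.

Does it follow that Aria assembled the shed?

no

'was assembling' is progressive; for an accomplishment like 'assemble the shed', it doesn't entail completion.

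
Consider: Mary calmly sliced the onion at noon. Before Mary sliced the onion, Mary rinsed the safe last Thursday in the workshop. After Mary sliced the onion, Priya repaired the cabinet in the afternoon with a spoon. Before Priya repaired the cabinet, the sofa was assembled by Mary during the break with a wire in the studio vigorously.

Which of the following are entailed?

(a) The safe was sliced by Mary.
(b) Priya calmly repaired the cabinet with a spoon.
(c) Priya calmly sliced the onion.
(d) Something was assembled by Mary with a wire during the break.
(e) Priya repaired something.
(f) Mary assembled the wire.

(d), (e)

(a) Not entailed — Mary sliced the onion, not the safe; the safe belongs to the rinsing event.
(b) Not entailed — 'calmly' adds information not in the original event.
(c) Not entailed — the passage has Mary slicing the onion, not Priya.
(d) Entailed — this follows by dropping conjuncts from the assembling event's description.
(e) Entailed — this follows by dropping conjuncts from the repairing event's description.
(f) Not entailed — the wire is the instrument, not what was assembled.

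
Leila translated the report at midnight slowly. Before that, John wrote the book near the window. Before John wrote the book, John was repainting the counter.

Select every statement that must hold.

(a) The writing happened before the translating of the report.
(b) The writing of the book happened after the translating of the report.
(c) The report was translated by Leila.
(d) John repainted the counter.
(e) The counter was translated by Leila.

(a), (c)

(a) Entailed — the narrative places the writing before the translating.
(b) Not entailed — the narrative places the writing before the translating, not after.
(c) Entailed — dropping 'slowly', 'at midnight' leaves a sub-description the original still satisfies.
(d) Not entailed — 'was repainting' is progressive on an accomplishment; it does not entail the completed 'repainted'.
(e) Not entailed — Leila translated the report, not the counter; the counter belongs to the repainting event.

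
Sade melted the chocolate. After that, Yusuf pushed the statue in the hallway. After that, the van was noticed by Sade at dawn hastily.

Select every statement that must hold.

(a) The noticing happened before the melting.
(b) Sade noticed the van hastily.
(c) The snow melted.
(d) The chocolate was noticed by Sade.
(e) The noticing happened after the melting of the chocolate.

(b), (e)

(a) Not entailed — the narrative places the melting before the noticing, not after.
(b) Entailed — this follows by dropping conjuncts from the noticing event's description.
(c) Not entailed — the chocolate is what melted, not the snow.
(d) Not entailed — Sade noticed the van, not the chocolate; the chocolate belongs to the melting event.
(e) Entailed — the narrative places the melting before the noticing.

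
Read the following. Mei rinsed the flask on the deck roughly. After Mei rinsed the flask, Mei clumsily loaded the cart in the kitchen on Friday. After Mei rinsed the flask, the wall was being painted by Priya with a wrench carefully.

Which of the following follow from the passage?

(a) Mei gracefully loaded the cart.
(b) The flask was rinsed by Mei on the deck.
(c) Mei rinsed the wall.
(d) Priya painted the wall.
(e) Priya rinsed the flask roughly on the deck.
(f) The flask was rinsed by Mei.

(a) Not entailed — 'gracefully' adds a manner not in (and inconsistent with) the original.
(b) Entailed — every conjunct here is already in the original rinsing event.
(c) Not entailed — Mei rinsed the flask, not the wall; the wall belongs to the painting event.
(d) Not entailed — 'was painting' is progressive on an accomplishment; it does not entail the completed 'painted'.
(e) Not entailed — the passage has Mei rinsing the flask, not Priya.
(f) Entailed — dropping 'roughly', 'on the deck' leaves a sub-description the original still satisfies.

(b), (f)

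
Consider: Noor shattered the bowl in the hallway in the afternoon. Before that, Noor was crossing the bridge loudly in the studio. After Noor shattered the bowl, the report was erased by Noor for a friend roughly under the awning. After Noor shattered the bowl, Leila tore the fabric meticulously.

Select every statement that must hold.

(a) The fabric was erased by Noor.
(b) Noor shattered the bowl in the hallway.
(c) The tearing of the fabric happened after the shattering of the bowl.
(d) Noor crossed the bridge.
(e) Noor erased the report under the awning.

(b), (c), (e)

(a) Not entailed — Noor erased the report, not the fabric; the fabric belongs to the tearing event.
(b) Entailed — this follows by dropping conjuncts from the shattering event's description.
(c) Entailed — the narrative places the shattering before the tearing.
(d) Not entailed — 'was crossing' is progressive on an accomplishment; it does not entail the completed 'crossed'.
(e) Entailed — dropping 'for a friend', 'roughly' leaves a sub-description the original still satisfies.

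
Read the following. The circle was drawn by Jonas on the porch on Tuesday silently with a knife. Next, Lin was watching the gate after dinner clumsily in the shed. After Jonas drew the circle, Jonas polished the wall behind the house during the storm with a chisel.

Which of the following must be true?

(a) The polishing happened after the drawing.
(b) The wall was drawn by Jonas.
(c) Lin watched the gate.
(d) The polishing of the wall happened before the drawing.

(a) Entailed — the narrative places the drawing before the polishing.
(b) Not entailed — Jonas drew the circle, not the wall; the wall belongs to the polishing event.
(c) Entailed — 'watch' is an activity; 'was watching' entails that some watching happened, so 'watched' holds.
(d) Not entailed — the narrative places the drawing before the polishing, not after.

(a), (c)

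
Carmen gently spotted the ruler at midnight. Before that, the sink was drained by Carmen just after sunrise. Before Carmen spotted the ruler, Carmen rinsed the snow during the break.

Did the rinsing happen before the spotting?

The narrative orders the rinsing before the spotting.

yes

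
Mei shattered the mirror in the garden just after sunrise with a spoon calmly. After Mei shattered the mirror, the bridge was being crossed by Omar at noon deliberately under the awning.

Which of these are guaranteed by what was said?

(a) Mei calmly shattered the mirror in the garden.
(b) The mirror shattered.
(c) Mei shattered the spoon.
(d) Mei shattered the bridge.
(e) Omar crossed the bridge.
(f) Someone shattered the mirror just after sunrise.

(a), (b), (f)

(a) Entailed — the original entails any weakening of itself; this just drops 'with a spoon', 'just after sunrise'.
(b) Entailed — 'Mei shattered the mirror' is causative; it entails the inchoative 'the mirror shattered'.
(c) Not entailed — the spoon is the instrument, not what was shattered.
(d) Not entailed — Mei shattered the mirror, not the bridge; the bridge belongs to the crossing event.
(e) Not entailed — 'was crossing' is progressive on an accomplishment; it does not entail the completed 'crossed'.
(f) Entailed — every conjunct here is already in the original shattering event.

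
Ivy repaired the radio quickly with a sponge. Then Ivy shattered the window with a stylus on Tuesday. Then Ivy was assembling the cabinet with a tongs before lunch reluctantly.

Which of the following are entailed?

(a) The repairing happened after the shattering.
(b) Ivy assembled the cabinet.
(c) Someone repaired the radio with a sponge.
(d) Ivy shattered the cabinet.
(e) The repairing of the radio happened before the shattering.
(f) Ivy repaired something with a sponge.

(c), (e), (f)

(a) Not entailed — the narrative places the repairing before the shattering, not after.
(b) Not entailed — 'was assembling' is progressive on an accomplishment; it does not entail the completed 'assembled'.
(c) Entailed — every conjunct here is already in the original repairing event.
(d) Not entailed — Ivy shattered the window, not the cabinet; the cabinet belongs to the assembling event.
(e) Entailed — the narrative places the repairing before the shattering.
(f) Entailed — this follows by dropping conjuncts from the repairing event's description.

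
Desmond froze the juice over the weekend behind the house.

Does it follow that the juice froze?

yes

'Desmond froze the juice' is the causative; it entails the inchoative 'the juice froze'.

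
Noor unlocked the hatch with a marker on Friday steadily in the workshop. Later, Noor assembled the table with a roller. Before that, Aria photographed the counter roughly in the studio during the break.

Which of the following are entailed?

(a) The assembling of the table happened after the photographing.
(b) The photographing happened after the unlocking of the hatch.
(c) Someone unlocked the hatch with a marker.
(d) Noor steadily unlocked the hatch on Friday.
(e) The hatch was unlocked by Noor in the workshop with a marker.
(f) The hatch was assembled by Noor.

(a) Entailed — the narrative places the photographing before the assembling.
(b) Not entailed — the narrative doesn't order the unlocking relative to the photographing.
(c) Entailed — the original entails any weakening of itself; this just drops 'steadily', 'in the workshop', 'on Friday' and generalizes the agent.
(d) Entailed — every conjunct here is already in the original unlocking event.
(e) Entailed — dropping 'steadily', 'on Friday' leaves a sub-description the original still satisfies.
(f) Not entailed — Noor assembled the table, not the hatch; the hatch belongs to the unlocking event.

(a), (c), (d), (e)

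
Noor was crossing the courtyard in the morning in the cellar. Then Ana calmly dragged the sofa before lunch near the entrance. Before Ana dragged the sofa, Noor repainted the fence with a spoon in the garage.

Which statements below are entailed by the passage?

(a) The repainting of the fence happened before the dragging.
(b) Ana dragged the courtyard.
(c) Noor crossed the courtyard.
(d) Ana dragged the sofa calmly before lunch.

(a), (d)

(a) Entailed — the narrative places the repainting before the dragging.
(b) Not entailed — Ana dragged the sofa, not the courtyard; the courtyard belongs to the crossing event.
(c) Not entailed — 'was crossing' is progressive on an accomplishment; it does not entail the completed 'crossed'.
(d) Entailed — the original entails any weakening of itself; this just drops 'near the entrance'.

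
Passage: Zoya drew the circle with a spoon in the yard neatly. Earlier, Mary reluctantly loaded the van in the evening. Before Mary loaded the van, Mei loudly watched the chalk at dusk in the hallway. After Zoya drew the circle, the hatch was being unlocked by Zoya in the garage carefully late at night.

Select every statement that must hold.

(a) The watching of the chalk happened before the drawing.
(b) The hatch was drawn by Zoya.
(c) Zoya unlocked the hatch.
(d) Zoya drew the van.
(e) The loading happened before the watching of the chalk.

(a)

(a) Entailed — the narrative places the watching before the drawing.
(b) Not entailed — Zoya drew the circle, not the hatch; the hatch belongs to the unlocking event.
(c) Not entailed — 'was unlocking' is progressive on an accomplishment; it does not entail the completed 'unlocked'.
(d) Not entailed — Zoya drew the circle, not the van; the van belongs to the loading event.
(e) Not entailed — the narrative places the watching before the loading, not after.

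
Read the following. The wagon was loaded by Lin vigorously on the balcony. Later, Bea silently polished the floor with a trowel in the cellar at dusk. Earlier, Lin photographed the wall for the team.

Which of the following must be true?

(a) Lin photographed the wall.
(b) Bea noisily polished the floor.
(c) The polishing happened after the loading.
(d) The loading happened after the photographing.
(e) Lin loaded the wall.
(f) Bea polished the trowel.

(a) Entailed — this follows by dropping conjuncts from the photographing event's description.
(b) Not entailed — 'noisily' adds a manner not in (and inconsistent with) the original.
(c) Entailed — the narrative places the loading before the polishing.
(d) Not entailed — the narrative doesn't order the photographing relative to the loading.
(e) Not entailed — Lin loaded the wagon, not the wall; the wall belongs to the photographing event.
(f) Not entailed — the trowel is the instrument, not what was polished.

(a), (c)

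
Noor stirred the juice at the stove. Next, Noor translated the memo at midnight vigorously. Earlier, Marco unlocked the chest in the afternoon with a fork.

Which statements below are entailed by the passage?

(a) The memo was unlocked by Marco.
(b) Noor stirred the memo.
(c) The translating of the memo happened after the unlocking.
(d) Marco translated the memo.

(a) Not entailed — Marco unlocked the chest, not the memo; the memo belongs to the translating event.
(b) Not entailed — Noor stirred the juice, not the memo; the memo belongs to the translating event.
(c) Entailed — the narrative places the unlocking before the translating.
(d) Not entailed — the passage has Noor translating the memo, not Marco.

(c)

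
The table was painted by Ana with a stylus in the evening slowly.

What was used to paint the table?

a stylus

'with a stylus' marks the instrument of the painting event.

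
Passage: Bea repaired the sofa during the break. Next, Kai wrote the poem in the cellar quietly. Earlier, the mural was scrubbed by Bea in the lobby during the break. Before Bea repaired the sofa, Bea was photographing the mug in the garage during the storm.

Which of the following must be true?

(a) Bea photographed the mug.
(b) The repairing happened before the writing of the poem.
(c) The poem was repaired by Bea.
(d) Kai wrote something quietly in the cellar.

(b), (d)

(a) Not entailed — 'was photographing' is progressive on an accomplishment; it does not entail the completed 'photographed'.
(b) Entailed — the narrative places the repairing before the writing.
(c) Not entailed — Bea repaired the sofa, not the poem; the poem belongs to the writing event.
(d) Entailed — the original entails any weakening of itself; this just generalizes the patient.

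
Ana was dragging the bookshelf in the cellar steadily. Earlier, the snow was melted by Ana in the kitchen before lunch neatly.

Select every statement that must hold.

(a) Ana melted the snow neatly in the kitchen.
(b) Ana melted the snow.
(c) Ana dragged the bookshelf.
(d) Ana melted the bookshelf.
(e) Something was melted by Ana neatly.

(a), (b), (c), (e)

(a) Entailed — every conjunct here is already in the original melting event.
(b) Entailed — the original entails any weakening of itself; this just drops 'neatly', 'before lunch', 'in the kitchen'.
(c) Entailed — 'drag' is an activity; 'was dragging' entails that some dragging happened, so 'dragged' holds.
(d) Not entailed — Ana melted the snow, not the bookshelf; the bookshelf belongs to the dragging event.
(e) Entailed — the original entails any weakening of itself; this just drops 'before lunch', 'in the kitchen' and generalizes the patient.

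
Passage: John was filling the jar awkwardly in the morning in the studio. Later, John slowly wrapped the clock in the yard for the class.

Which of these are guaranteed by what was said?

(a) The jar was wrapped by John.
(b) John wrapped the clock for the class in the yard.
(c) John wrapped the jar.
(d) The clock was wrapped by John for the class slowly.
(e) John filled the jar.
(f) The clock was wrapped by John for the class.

(b), (d), (f)

(a) Not entailed — John wrapped the clock, not the jar; the jar belongs to the filling event.
(b) Entailed — the original entails any weakening of itself; this just drops 'slowly'.
(c) Not entailed — John wrapped the clock, not the jar; the jar belongs to the filling event.
(d) Entailed — this follows by dropping conjuncts from the wrapping event's description.
(e) Not entailed — 'was filling' is progressive on an accomplishment; it does not entail the completed 'filled'.
(f) Entailed — every conjunct here is already in the original wrapping event.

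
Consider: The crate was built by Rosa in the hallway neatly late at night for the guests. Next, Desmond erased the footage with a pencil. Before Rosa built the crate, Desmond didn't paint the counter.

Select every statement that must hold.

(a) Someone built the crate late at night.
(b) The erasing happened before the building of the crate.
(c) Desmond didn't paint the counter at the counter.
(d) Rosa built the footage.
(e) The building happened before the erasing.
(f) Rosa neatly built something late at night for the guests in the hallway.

(a) Entailed — every conjunct here is already in the original building event.
(b) Not entailed — the narrative places the building before the erasing, not after.
(c) Entailed — under negation, adding a further restriction is entailed: if no such painting event occurred, none occurred at the counter either.
(d) Not entailed — Rosa built the crate, not the footage; the footage belongs to the erasing event.
(e) Entailed — the narrative places the building before the erasing.
(f) Entailed — this follows by dropping conjuncts from the building event's description.

(a), (c), (e), (f)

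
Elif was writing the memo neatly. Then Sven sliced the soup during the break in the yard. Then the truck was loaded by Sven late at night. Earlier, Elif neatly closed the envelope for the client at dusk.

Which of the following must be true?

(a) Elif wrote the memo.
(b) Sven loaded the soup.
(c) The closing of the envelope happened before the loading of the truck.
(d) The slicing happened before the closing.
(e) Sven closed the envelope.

(a) Not entailed — 'was writing' is progressive on an accomplishment; it does not entail the completed 'wrote'.
(b) Not entailed — Sven loaded the truck, not the soup; the soup belongs to the slicing event.
(c) Entailed — the narrative places the closing before the loading.
(d) Not entailed — the narrative doesn't order the slicing relative to the closing.
(e) Not entailed — the passage has Elif closing the envelope, not Sven.

(c)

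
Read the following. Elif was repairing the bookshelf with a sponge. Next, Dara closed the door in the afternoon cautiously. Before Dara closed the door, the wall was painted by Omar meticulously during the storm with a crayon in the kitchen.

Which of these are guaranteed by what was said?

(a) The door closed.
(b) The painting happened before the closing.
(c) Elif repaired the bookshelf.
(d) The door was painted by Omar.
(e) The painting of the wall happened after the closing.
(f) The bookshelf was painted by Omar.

(a) Entailed — 'Dara closed the door' is causative; it entails the inchoative 'the door closed'.
(b) Entailed — the narrative places the painting before the closing.
(c) Not entailed — 'was repairing' is progressive on an accomplishment; it does not entail the completed 'repaired'.
(d) Not entailed — Omar painted the wall, not the door; the door belongs to the closing event.
(e) Not entailed — the narrative places the painting before the closing, not after.
(f) Not entailed — Omar painted the wall, not the bookshelf; the bookshelf belongs to the repairing event.

(a), (b)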